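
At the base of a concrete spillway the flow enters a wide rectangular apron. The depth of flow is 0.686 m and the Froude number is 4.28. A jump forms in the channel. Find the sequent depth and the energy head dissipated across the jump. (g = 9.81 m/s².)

y₂ = 3.82 m; ΔE = 2.94 m

Fr₁ = 4.28 (given).
From the momentum equation for a rectangular channel, y₂/y₁ = ½[√(1 + 8Fr₁²) − 1] = ½[√147.5 − 1] = 5.57.
y₂ = 5.57 × 0.686 = 3.82 m.
V₁ = Fr₁·√(g·y₁) = 4.28×√(9.81×0.686) = 11.1 m/s; q = V₁·y₁ = 7.62 m²/s. V₂ = q/y₂ = 7.62/3.82 = 1.99 m/s. E₁ = y₁ + V₁²/2g = 6.97 m; E₂ = y₂ + V₂²/2g = 4.03 m. ΔE = E₁ − E₂ = 2.94 m.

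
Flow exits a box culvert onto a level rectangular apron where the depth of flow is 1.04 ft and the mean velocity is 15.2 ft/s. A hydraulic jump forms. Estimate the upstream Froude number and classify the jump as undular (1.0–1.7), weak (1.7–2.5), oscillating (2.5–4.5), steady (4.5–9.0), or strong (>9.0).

Fr₁ = 2.63; oscillating jump

Fr₁ = V₁/√(g·y₁) = 15.2/√(32.2×1.04) = 2.63.
Fr₁ = 2.63 lies in the oscillating range.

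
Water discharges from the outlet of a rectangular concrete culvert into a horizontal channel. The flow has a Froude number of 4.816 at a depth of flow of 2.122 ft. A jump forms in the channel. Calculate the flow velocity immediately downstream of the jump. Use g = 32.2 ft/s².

Fr₁ = 4.816 (given).
By Bélanger, y₂/y₁ = ½[√(1 + 8Fr₁²) − 1] = ½[√186.55 − 1] = 6.329.
y₂ = 6.329 × 2.122 = 13.43 ft.
V₁ = Fr₁·√(g·y₁) = 4.816×√(32.2×2.122) = 39.81 ft/s; q = V₁·y₁ = 84.48 ft²/s.
V₂ = q/y₂ = 84.48/13.43 = 6.290 ft/s.

V₂ = 6.290 ft/s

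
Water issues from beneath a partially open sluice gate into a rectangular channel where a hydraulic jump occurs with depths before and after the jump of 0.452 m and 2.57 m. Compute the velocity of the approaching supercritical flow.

For a rectangular channel the momentum equation gives q² = ½·g·y₁·y₂·(y₁ + y₂) = ½×9.81×0.452×2.57×3.02 = 17.2.
q = √17.2 = 4.15 m²/s.
V₁ = q/y₁ = 4.15/0.452 = 9.18 m/s.

V₁ = 9.18 m/s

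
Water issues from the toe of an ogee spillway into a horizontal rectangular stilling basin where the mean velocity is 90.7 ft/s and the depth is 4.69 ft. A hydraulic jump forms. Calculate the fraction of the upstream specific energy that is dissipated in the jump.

Fr₁ = V₁/√(g·y₁) = 90.7/√(32.2×4.69) = 7.38.
From the momentum equation for a rectangular channel, y₂/y₁ = ½[√(1 + 8Fr₁²) − 1] = ½[√436.8 − 1] = 9.95.
y₂ = 9.95 × 4.69 = 46.7 ft.
E₁ = y₁ + V₁²/2g = 132 ft. ΔE = (y₂ − y₁)³/(4y₁y₂) = 84.5 ft. ΔE/E₁ = 84.5/132 = 0.638.

ΔE/E₁ = 0.638 (63.8%)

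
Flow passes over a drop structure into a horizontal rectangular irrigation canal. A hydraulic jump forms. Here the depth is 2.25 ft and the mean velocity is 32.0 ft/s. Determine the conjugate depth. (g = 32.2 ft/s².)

Fr₁ = V₁/√(g·y₁) = 32.0/√(32.2×2.25) = 3.76.
Bélanger equation: y₂/y₁ = ½[√(1 + 8Fr₁²) − 1] = ½[√114.1 − 1] = 4.84.
y₂ = 4.84 × 2.25 = 10.9 ft.

y₂ = 10.9 ft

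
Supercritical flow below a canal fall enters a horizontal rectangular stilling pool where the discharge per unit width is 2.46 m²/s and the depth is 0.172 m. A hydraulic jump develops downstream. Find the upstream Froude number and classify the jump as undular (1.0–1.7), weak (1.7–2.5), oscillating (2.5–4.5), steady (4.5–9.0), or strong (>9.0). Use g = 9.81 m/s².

Fr₁ = 11.0; strong jump

V₁ = q/y₁ = 2.46/0.172 = 14.3 m/s. Fr₁ = V₁/√(g·y₁) = 14.3/√(9.81×0.172) = 11.0.
Fr₁ = 11.0 lies in the strong range.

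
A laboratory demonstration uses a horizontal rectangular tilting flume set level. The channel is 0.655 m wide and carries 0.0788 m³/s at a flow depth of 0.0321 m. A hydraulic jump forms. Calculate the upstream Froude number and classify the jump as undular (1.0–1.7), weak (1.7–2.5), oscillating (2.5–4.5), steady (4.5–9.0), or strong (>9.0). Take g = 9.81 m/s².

Fr₁ = 6.68; steady jump

q = Q/b = 0.0788/0.655 = 0.120 m²/s; V₁ = q/y₁ = 3.75 m/s. Fr₁ = V₁/√(g·y₁) = 6.68.
Fr₁ = 6.68 lies in the steady range.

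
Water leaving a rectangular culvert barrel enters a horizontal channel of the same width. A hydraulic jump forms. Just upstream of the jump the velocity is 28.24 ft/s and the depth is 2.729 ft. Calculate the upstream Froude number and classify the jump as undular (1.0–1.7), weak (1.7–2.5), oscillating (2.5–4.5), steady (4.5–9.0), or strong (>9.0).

Fr₁ = V₁/√(g·y₁) = 28.24/√(32.2×2.729) = 3.013.
Fr₁ = 3.013 lies in the oscillating range.

Fr₁ = 3.013; oscillating jump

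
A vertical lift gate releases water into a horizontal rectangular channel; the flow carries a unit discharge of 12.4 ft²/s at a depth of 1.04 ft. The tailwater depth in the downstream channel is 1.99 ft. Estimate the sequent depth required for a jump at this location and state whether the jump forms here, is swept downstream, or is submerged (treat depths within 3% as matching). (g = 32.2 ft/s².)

y₂ = 2.55 ft; the jump is swept downstream

V₁ = q/y₁ = 12.4/1.04 = 11.9 ft/s. Fr₁ = V₁/√(g·y₁) = 11.9/√(32.2×1.04) = 2.06.
Bélanger equation: y₂/y₁ = ½[√(1 + 8Fr₁²) − 1] = ½[√34.96 − 1] = 2.46.
y₂ = 2.46 × 1.04 = 2.55 ft.
Tailwater y_tw = 1.99 ft: y_tw < y₂, so the jump is swept downstream.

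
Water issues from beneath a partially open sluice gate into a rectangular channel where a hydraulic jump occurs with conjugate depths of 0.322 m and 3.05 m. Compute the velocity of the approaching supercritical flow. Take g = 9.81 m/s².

V₁ = 12.5 m/s

For a rectangular channel the momentum equation gives q² = ½·g·y₁·y₂·(y₁ + y₂) = ½×9.81×0.322×3.05×3.37 = 16.2.
q = √16.2 = 4.03 m²/s.
V₁ = q/y₁ = 4.03/0.322 = 12.5 m/s.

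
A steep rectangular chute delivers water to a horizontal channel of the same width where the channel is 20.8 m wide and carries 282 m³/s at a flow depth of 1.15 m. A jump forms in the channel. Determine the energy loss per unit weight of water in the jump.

ΔE = 2.72 m

q = Q/b = 282/20.8 = 13.6 m²/s; V₁ = q/y₁ = 11.8 m/s. Fr₁ = V₁/√(g·y₁) = 3.51.
From the momentum equation for a rectangular channel, y₂/y₁ = ½[√(1 + 8Fr₁²) − 1] = ½[√99.56 − 1] = 4.49.
y₂ = 4.49 × 1.15 = 5.16 m.
Head loss: ΔE = (y₂ − y₁)³/(4y₁y₂) = (5.16 − 1.15)³/(4×1.15×5.16) = 64.6/23.7 = 2.72 m.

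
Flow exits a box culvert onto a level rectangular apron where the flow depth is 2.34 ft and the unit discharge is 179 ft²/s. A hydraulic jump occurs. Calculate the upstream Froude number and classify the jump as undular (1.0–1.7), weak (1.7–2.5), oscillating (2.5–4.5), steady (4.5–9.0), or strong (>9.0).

Fr₁ = 8.81; steady jump

V₁ = q/y₁ = 179/2.34 = 76.5 ft/s. Fr₁ = V₁/√(g·y₁) = 76.5/√(32.2×2.34) = 8.81.
Fr₁ = 8.81 lies in the steady range.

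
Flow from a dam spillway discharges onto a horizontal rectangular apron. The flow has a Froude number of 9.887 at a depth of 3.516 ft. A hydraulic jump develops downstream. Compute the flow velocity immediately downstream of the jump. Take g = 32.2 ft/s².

V₂ = 7.798 ft/s

Fr₁ = 9.887 (given).
Conjugate-depth relation: y₂/y₁ = ½[√(1 + 8Fr₁²) − 1] = ½[√783.02 − 1] = 13.49.
y₂ = 13.49 × 3.516 = 47.44 ft.
V₁ = Fr₁·√(g·y₁) = 9.887×√(32.2×3.516) = 105.2 ft/s; q = V₁·y₁ = 369.9 ft²/s.
V₂ = q/y₂ = 369.9/47.44 = 7.798 ft/s.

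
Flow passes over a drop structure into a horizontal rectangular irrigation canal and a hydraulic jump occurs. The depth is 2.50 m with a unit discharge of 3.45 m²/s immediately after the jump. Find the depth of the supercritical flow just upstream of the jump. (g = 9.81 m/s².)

y₁ = 0.342 m

V₂ = q/y₂ = 3.45/2.50 = 1.38 m/s; Fr₂ = V₂/√(g·y₂) = 0.279.
The Bélanger relation is symmetric: y₁/y₂ = ½[√(1 + 8Fr₂²) − 1] = ½[√1.621 − 1] = 0.137.
y₁ = 0.137 × 2.50 = 0.342 m.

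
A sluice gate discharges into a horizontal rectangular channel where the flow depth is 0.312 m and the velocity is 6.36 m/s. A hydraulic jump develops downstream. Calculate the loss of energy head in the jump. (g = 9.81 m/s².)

Fr₁ = V₁/√(g·y₁) = 6.36/√(9.81×0.312) = 3.64.
Conjugate-depth relation: y₂/y₁ = ½[√(1 + 8Fr₁²) − 1] = ½[√106.7 − 1] = 4.67.
y₂ = 4.67 × 0.312 = 1.46 m.
Head loss: ΔE = (y₂ − y₁)³/(4y₁y₂) = (1.46 − 0.312)³/(4×0.312×1.46) = 1.50/1.82 = 0.823 m.

ΔE = 0.823 m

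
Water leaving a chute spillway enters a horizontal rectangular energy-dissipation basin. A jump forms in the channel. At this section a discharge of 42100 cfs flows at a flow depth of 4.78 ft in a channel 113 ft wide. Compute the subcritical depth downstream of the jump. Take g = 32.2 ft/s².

y₂ = 40.1 ft

q = Q/b = 42100/113 = 373 ft²/s; V₁ = q/y₁ = 77.9 ft/s. Fr₁ = V₁/√(g·y₁) = 6.28.
By Bélanger, y₂/y₁ = ½[√(1 + 8Fr₁²) − 1] = ½[√316.8 − 1] = 8.40.
y₂ = 8.40 × 4.78 = 40.1 ft.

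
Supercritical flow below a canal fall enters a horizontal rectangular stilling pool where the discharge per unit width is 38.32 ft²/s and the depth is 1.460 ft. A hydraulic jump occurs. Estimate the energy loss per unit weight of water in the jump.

V₁ = q/y₁ = 38.32/1.460 = 26.25 ft/s. Fr₁ = V₁/√(g·y₁) = 26.25/√(32.2×1.460) = 3.828.
Conjugate-depth relation: y₂/y₁ = ½[√(1 + 8Fr₁²) − 1] = ½[√118.23 − 1] = 4.937.
y₂ = 4.937 × 1.460 = 7.207 ft.
V₂ = q/y₂ = 38.32/7.207 = 5.317 ft/s. E₁ = y₁ + V₁²/2g = 12.16 ft; E₂ = y₂ + V₂²/2g = 7.646 ft. ΔE = E₁ − E₂ = 4.511 ft.

ΔE = 4.511 ft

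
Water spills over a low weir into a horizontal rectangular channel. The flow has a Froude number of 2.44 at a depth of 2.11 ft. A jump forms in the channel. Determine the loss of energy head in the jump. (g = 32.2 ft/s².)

ΔE = 1.38 ft

Fr₁ = 2.44 (given).
By Bélanger, y₂/y₁ = ½[√(1 + 8Fr₁²) − 1] = ½[√48.63 − 1] = 2.99.
y₂ = 2.99 × 2.11 = 6.30 ft.
V₁ = Fr₁·√(g·y₁) = 2.44×√(32.2×2.11) = 20.1 ft/s; q = V₁·y₁ = 42.4 ft²/s. V₂ = q/y₂ = 42.4/6.30 = 6.73 ft/s. E₁ = y₁ + V₁²/2g = 8.39 ft; E₂ = y₂ + V₂²/2g = 7.01 ft. ΔE = E₁ − E₂ = 1.38 ft.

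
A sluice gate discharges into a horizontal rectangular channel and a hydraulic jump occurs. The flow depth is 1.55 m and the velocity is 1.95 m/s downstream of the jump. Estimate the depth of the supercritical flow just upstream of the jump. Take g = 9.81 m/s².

Fr₂ = V₂/√(g·y₂) = 1.95/√(9.81×1.55) = 0.500.
Applying the sequent-depth relation in reverse, y₁/y₂ = ½[√(1 + 8Fr₂²) − 1] = ½[√3.001 − 1] = 0.366.
y₁ = 0.366 × 1.55 = 0.567 m.

y₁ = 0.567 m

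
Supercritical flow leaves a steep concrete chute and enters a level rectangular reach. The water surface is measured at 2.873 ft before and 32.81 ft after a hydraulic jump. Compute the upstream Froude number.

Fr₁ = 8.421

For a rectangular channel the momentum equation gives q² = ½·g·y₁·y₂·(y₁ + y₂) = ½×32.2×2.873×32.81×35.68 = 54154.
q = √54154 = 232.7 ft²/s.
V₁ = q/y₁ = 81.00 ft/s; Fr₁ = V₁/√(g·y₁) = 8.421.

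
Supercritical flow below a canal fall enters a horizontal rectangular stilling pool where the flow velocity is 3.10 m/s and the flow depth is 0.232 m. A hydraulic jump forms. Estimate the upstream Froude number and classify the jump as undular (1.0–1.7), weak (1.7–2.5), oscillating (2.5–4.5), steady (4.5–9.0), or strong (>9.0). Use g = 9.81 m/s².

Fr₁ = V₁/√(g·y₁) = 3.10/√(9.81×0.232) = 2.05.
Fr₁ = 2.05 lies in the weak range.

Fr₁ = 2.05; weak jump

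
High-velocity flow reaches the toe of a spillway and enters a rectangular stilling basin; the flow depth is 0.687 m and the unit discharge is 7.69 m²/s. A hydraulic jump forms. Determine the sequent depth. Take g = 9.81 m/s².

y₂ = 3.86 m

V₁ = q/y₁ = 7.69/0.687 = 11.2 m/s. Fr₁ = V₁/√(g·y₁) = 11.2/√(9.81×0.687) = 4.31.
Conjugate-depth relation: y₂/y₁ = ½[√(1 + 8Fr₁²) − 1] = ½[√149.7 − 1] = 5.62.
y₂ = 5.62 × 0.687 = 3.86 m.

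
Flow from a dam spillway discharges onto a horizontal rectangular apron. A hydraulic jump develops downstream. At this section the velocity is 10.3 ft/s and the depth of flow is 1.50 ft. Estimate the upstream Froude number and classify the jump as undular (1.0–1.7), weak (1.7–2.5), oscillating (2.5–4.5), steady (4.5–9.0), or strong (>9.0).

Fr₁ = 1.48; undular jump

Fr₁ = V₁/√(g·y₁) = 10.3/√(32.2×1.50) = 1.48.
Fr₁ = 1.48 lies in the undular range.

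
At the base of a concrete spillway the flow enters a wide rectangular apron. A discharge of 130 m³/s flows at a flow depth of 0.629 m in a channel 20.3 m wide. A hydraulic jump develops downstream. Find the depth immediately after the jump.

q = Q/b = 130/20.3 = 6.40 m²/s; V₁ = q/y₁ = 10.2 m/s. Fr₁ = V₁/√(g·y₁) = 4.10.
By Bélanger, y₂/y₁ = ½[√(1 + 8Fr₁²) − 1] = ½[√135.4 − 1] = 5.32.
y₂ = 5.32 × 0.629 = 3.34 m.

y₂ = 3.34 m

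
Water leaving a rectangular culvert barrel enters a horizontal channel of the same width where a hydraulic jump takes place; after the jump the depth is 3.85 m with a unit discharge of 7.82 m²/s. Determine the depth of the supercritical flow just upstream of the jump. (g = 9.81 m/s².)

V₂ = q/y₂ = 7.82/3.85 = 2.03 m/s; Fr₂ = V₂/√(g·y₂) = 0.331.
Applying the sequent-depth relation in reverse, y₁/y₂ = ½[√(1 + 8Fr₂²) − 1] = ½[√1.874 − 1] = 0.184.
y₁ = 0.184 × 3.85 = 0.710 m.

y₁ = 0.710 m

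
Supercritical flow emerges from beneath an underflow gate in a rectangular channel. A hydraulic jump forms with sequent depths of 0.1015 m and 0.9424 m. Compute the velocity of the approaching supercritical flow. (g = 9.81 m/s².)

V₁ = 6.895 m/s

For a rectangular channel the momentum equation gives q² = ½·g·y₁·y₂·(y₁ + y₂) = ½×9.81×0.1015×0.9424×1.044 = 0.4898.
q = √0.4898 = 0.6998 m²/s.
V₁ = q/y₁ = 0.6998/0.1015 = 6.895 m/s.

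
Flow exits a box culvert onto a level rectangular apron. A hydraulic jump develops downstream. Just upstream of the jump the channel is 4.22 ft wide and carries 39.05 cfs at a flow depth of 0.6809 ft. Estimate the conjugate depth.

q = Q/b = 39.05/4.22 = 9.254 ft²/s; V₁ = q/y₁ = 13.59 ft/s. Fr₁ = V₁/√(g·y₁) = 2.902.
Sequent-depth ratio: y₂/y₁ = ½[√(1 + 8Fr₁²) − 1] = ½[√68.391 − 1] = 3.635.
y₂ = 3.635 × 0.6809 = 2.475 ft.

y₂ = 2.475 ft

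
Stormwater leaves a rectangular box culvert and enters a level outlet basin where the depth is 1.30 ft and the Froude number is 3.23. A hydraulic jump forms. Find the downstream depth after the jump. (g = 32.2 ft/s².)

y₂ = 5.32 ft

Fr₁ = 3.23 (given).
Sequent-depth ratio: y₂/y₁ = ½[√(1 + 8Fr₁²) − 1] = ½[√84.46 − 1] = 4.10.
y₂ = 4.10 × 1.30 = 5.32 ft.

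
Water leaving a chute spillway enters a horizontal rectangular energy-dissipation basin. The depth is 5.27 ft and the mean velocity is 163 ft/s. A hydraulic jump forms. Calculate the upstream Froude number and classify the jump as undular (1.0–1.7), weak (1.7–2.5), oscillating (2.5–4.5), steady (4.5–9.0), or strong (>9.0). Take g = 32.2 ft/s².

Fr₁ = 12.5; strong jump

Fr₁ = V₁/√(g·y₁) = 163/√(32.2×5.27) = 12.5.
Fr₁ = 12.5 lies in the strong range.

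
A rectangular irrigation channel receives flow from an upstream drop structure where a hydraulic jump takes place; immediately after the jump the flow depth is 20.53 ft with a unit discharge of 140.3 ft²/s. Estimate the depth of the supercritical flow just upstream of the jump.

V₂ = q/y₂ = 140.3/20.53 = 6.834 ft/s; Fr₂ = V₂/√(g·y₂) = 0.2658.
The Bélanger relation is symmetric: y₁/y₂ = ½[√(1 + 8Fr₂²) − 1] = ½[√1.5652 − 1] = 0.1255.
y₁ = 0.1255 × 20.53 = 2.577 ft.

y₁ = 2.577 ft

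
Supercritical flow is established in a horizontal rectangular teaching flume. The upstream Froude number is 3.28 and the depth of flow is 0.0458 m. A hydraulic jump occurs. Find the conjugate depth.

y₂ = 0.191 m

Fr₁ = 3.28 (given).
Sequent-depth ratio: y₂/y₁ = ½[√(1 + 8Fr₁²) − 1] = ½[√87.07 − 1] = 4.17.
y₂ = 4.17 × 0.0458 = 0.191 m.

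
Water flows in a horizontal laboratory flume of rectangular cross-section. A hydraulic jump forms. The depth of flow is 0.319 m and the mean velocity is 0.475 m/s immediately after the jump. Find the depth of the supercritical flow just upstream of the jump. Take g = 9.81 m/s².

Fr₂ = V₂/√(g·y₂) = 0.475/√(9.81×0.319) = 0.269.
Applying the sequent-depth relation in reverse, y₁/y₂ = ½[√(1 + 8Fr₂²) − 1] = ½[√1.577 − 1] = 0.128.
y₁ = 0.128 × 0.319 = 0.0408 m.

y₁ = 0.0408 m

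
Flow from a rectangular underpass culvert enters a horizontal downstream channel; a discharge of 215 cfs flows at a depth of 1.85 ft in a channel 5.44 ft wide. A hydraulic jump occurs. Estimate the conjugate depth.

q = Q/b = 215/5.44 = 39.5 ft²/s; V₁ = q/y₁ = 21.4 ft/s. Fr₁ = V₁/√(g·y₁) = 2.77.
Sequent-depth ratio: y₂/y₁ = ½[√(1 + 8Fr₁²) − 1] = ½[√62.29 − 1] = 3.45.
y₂ = 3.45 × 1.85 = 6.38 ft.

y₂ = 6.38 ft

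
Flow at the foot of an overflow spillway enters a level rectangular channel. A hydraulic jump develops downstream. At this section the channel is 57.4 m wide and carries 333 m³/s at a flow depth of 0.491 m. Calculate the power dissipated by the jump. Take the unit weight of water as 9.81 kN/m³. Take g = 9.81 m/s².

q = Q/b = 333/57.4 = 5.80 m²/s; V₁ = q/y₁ = 11.8 m/s. Fr₁ = V₁/√(g·y₁) = 5.38.
Bélanger equation: y₂/y₁ = ½[√(1 + 8Fr₁²) − 1] = ½[√232.9 − 1] = 7.13.
y₂ = 7.13 × 0.491 = 3.50 m.
Head loss: ΔE = (y₂ − y₁)³/(4y₁y₂) = (3.50 − 0.491)³/(4×0.491×3.50) = 27.3/6.88 = 3.97 m.
P = γ·Q·ΔE = 9.81 × 333 × 3.97 = 12955 kW.

P = 12955 kW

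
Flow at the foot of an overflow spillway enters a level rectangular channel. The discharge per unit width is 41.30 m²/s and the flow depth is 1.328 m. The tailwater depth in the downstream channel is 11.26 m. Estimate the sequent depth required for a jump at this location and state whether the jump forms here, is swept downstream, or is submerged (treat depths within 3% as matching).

y₂ = 15.53 m; the jump is swept downstream

V₁ = q/y₁ = 41.30/1.328 = 31.10 m/s. Fr₁ = V₁/√(g·y₁) = 31.10/√(9.81×1.328) = 8.616.
Bélanger equation: y₂/y₁ = ½[√(1 + 8Fr₁²) − 1] = ½[√594.92 − 1] = 11.70.
y₂ = 11.70 × 1.328 = 15.53 m.
Tailwater y_tw = 11.26 m: y_tw < y₂, so the jump is swept downstream.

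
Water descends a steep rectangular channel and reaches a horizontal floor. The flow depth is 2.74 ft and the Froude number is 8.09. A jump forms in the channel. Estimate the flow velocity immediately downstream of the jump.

Fr₁ = 8.09 (given).
Bélanger equation: y₂/y₁ = ½[√(1 + 8Fr₁²) − 1] = ½[√524.6 − 1] = 11.0.
y₂ = 11.0 × 2.74 = 30.0 ft.
V₁ = Fr₁·√(g·y₁) = 8.09×√(32.2×2.74) = 76.0 ft/s; q = V₁·y₁ = 208 ft²/s.
V₂ = q/y₂ = 208/30.0 = 6.94 ft/s.

V₂ = 6.94 ft/s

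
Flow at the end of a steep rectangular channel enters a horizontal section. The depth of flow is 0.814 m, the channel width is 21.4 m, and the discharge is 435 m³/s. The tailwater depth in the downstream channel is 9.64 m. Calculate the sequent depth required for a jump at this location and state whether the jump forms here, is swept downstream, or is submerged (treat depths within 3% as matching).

q = Q/b = 435/21.4 = 20.3 m²/s; V₁ = q/y₁ = 25.0 m/s. Fr₁ = V₁/√(g·y₁) = 8.84.
From the momentum equation for a rectangular channel, y₂/y₁ = ½[√(1 + 8Fr₁²) − 1] = ½[√625.7 − 1] = 12.0.
y₂ = 12.0 × 0.814 = 9.77 m.
Tailwater y_tw = 9.64 m: y_tw ≈ y₂, so the jump forms here.

y₂ = 9.77 m; the jump forms here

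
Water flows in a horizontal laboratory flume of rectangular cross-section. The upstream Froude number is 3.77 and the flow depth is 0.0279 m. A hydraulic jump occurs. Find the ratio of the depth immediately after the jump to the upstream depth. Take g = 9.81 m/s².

y₂/y₁ = 4.85

Fr₁ = 3.77 (given).
From the momentum equation for a rectangular channel, y₂/y₁ = ½[√(1 + 8Fr₁²) − 1] = ½[√114.7 − 1] = 4.85.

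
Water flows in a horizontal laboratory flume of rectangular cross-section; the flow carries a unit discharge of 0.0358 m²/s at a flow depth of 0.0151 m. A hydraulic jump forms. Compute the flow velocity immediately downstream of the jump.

V₁ = q/y₁ = 0.0358/0.0151 = 2.37 m/s. Fr₁ = V₁/√(g·y₁) = 2.37/√(9.81×0.0151) = 6.16.
By Bélanger, y₂/y₁ = ½[√(1 + 8Fr₁²) − 1] = ½[√304.6 − 1] = 8.23.
y₂ = 8.23 × 0.0151 = 0.124 m.
V₂ = q/y₂ = 0.0358/0.124 = 0.288 m/s.

V₂ = 0.288 m/s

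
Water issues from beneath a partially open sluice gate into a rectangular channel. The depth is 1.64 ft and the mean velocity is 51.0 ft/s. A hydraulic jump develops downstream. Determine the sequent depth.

y₂ = 15.5 ft

Fr₁ = V₁/√(g·y₁) = 51.0/√(32.2×1.64) = 7.02.
Conjugate-depth relation: y₂/y₁ = ½[√(1 + 8Fr₁²) − 1] = ½[√395.0 − 1] = 9.44.
y₂ = 9.44 × 1.64 = 15.5 ft.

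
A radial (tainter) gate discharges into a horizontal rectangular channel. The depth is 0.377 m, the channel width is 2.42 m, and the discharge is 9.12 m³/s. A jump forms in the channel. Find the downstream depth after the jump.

q = Q/b = 9.12/2.42 = 3.77 m²/s; V₁ = q/y₁ = 10.00 m/s. Fr₁ = V₁/√(g·y₁) = 5.20.
By Bélanger, y₂/y₁ = ½[√(1 + 8Fr₁²) − 1] = ½[√217.2 − 1] = 6.87.
y₂ = 6.87 × 0.377 = 2.59 m.

y₂ = 2.59 m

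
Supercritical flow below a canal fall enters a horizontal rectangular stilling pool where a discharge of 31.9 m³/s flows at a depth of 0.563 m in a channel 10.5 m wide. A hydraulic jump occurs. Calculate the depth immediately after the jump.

q = Q/b = 31.9/10.5 = 3.04 m²/s; V₁ = q/y₁ = 5.40 m/s. Fr₁ = V₁/√(g·y₁) = 2.30.
Bélanger equation: y₂/y₁ = ½[√(1 + 8Fr₁²) − 1] = ½[√43.18 − 1] = 2.79.
y₂ = 2.79 × 0.563 = 1.57 m.

y₂ = 1.57 m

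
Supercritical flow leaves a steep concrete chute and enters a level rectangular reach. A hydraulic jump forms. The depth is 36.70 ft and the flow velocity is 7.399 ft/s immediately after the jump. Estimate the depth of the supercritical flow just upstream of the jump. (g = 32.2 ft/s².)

y₁ = 3.133 ft

Fr₂ = V₂/√(g·y₂) = 7.399/√(32.2×36.70) = 0.2152.
From the momentum equation (using Fr₂), y₁/y₂ = ½[√(1 + 8Fr₂²) − 1] = ½[√1.3706 − 1] = 0.08536.
y₁ = 0.08536 × 36.70 = 3.133 ft.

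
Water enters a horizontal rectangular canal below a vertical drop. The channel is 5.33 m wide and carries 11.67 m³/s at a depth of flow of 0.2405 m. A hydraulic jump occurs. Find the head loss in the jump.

ΔE = 2.498 m

q = Q/b = 11.67/5.33 = 2.189 m²/s; V₁ = q/y₁ = 9.104 m/s. Fr₁ = V₁/√(g·y₁) = 5.927.
Conjugate-depth relation: y₂/y₁ = ½[√(1 + 8Fr₁²) − 1] = ½[√282.04 − 1] = 7.897.
y₂ = 7.897 × 0.2405 = 1.899 m.
Head loss: ΔE = (y₂ − y₁)³/(4y₁y₂) = (1.899 − 0.2405)³/(4×0.2405×1.899) = 4.564/1.827 = 2.498 m.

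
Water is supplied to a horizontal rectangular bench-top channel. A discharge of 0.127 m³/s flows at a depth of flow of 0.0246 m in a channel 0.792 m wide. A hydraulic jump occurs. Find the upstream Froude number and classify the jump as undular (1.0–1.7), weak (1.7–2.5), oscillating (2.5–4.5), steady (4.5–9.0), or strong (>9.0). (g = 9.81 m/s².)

Fr₁ = 13.3; strong jump

q = Q/b = 0.127/0.792 = 0.160 m²/s; V₁ = q/y₁ = 6.52 m/s. Fr₁ = V₁/√(g·y₁) = 13.3.
Fr₁ = 13.3 lies in the strong range.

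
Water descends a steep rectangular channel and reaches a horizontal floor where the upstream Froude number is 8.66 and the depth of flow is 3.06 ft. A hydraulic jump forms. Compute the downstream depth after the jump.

Fr₁ = 8.66 (given).
From the momentum equation for a rectangular channel, y₂/y₁ = ½[√(1 + 8Fr₁²) − 1] = ½[√601.0 − 1] = 11.8.
y₂ = 11.8 × 3.06 = 36.0 ft.

y₂ = 36.0 ft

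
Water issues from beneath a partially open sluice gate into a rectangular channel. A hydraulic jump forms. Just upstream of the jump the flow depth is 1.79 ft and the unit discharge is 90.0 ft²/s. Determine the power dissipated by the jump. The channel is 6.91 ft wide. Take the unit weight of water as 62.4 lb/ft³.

P = 1739 hp

V₁ = q/y₁ = 90.0/1.79 = 50.3 ft/s. Fr₁ = V₁/√(g·y₁) = 50.3/√(32.2×1.79) = 6.62.
From the momentum equation for a rectangular channel, y₂/y₁ = ½[√(1 + 8Fr₁²) − 1] = ½[√351.9 − 1] = 8.88.
y₂ = 8.88 × 1.79 = 15.9 ft.
V₂ = q/y₂ = 90.0/15.9 = 5.66 ft/s. E₁ = y₁ + V₁²/2g = 41.0 ft; E₂ = y₂ + V₂²/2g = 16.4 ft. ΔE = E₁ − E₂ = 24.7 ft.
Q = q·b = 90.0 × 6.91 = 622 cfs. P = γ·Q·ΔE/550 = 62.4 × 622 × 24.7 / 550 = 1739 hp.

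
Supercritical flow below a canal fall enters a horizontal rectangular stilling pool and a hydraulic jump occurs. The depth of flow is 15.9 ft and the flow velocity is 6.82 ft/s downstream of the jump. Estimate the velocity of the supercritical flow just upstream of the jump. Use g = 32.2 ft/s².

V₁ = 43.4 ft/s

Fr₂ = V₂/√(g·y₂) = 6.82/√(32.2×15.9) = 0.301.
Applying the sequent-depth relation in reverse, y₁/y₂ = ½[√(1 + 8Fr₂²) − 1] = ½[√1.727 − 1] = 0.157.
y₁ = 0.157 × 15.9 = 2.50 ft.
V₁ = q/y₁ = 108/2.50 = 43.4 ft/s.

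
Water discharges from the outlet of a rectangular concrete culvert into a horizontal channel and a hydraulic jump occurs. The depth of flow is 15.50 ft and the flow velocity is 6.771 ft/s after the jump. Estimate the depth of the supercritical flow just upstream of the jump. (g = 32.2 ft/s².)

Fr₂ = V₂/√(g·y₂) = 6.771/√(32.2×15.50) = 0.3031.
Applying the sequent-depth relation in reverse, y₁/y₂ = ½[√(1 + 8Fr₂²) − 1] = ½[√1.7349 − 1] = 0.1586.
y₁ = 0.1586 × 15.50 = 2.458 ft.

y₁ = 2.458 ft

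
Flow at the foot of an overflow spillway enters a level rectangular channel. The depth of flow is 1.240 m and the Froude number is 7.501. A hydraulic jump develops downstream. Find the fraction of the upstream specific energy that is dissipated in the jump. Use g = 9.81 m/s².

Fr₁ = 7.501 (given).
Conjugate-depth relation: y₂/y₁ = ½[√(1 + 8Fr₁²) − 1] = ½[√451.12 − 1] = 10.12.
y₂ = 10.12 × 1.240 = 12.55 m.
E₁ = y₁(1 + Fr₁²/2) = 1.240×(1 + 7.501²/2) = 36.12 m. ΔE = (y₂ − y₁)³/(4y₁y₂) = 23.24 m. ΔE/E₁ = 23.24/36.12 = 0.643.

ΔE/E₁ = 0.643 (64.3%)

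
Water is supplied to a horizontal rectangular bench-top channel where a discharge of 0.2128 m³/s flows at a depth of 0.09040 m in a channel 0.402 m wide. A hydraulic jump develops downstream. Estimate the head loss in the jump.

ΔE = 1.062 m

q = Q/b = 0.2128/0.402 = 0.5294 m²/s; V₁ = q/y₁ = 5.856 m/s. Fr₁ = V₁/√(g·y₁) = 6.218.
Conjugate-depth relation: y₂/y₁ = ½[√(1 + 8Fr₁²) − 1] = ½[√310.32 − 1] = 8.308.
y₂ = 8.308 × 0.09040 = 0.7510 m.
Head loss: ΔE = (y₂ − y₁)³/(4y₁y₂) = (0.7510 − 0.09040)³/(4×0.09040×0.7510) = 0.2883/0.2716 = 1.062 m.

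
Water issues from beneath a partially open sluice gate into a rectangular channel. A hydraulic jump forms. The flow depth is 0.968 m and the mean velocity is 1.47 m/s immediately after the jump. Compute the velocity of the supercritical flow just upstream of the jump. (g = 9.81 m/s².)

V₁ = 4.33 m/s

Fr₂ = V₂/√(g·y₂) = 1.47/√(9.81×0.968) = 0.477.
Applying the sequent-depth relation in reverse, y₁/y₂ = ½[√(1 + 8Fr₂²) − 1] = ½[√2.820 − 1] = 0.340.
y₁ = 0.340 × 0.968 = 0.329 m.
V₁ = q/y₁ = 1.42/0.329 = 4.33 m/s.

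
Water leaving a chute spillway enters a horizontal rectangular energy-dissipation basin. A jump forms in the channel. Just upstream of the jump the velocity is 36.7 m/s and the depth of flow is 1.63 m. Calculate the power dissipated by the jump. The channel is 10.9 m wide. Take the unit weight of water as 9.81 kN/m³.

Fr₁ = V₁/√(g·y₁) = 36.7/√(9.81×1.63) = 9.18.
Conjugate-depth relation: y₂/y₁ = ½[√(1 + 8Fr₁²) − 1] = ½[√674.9 − 1] = 12.5.
y₂ = 12.5 × 1.63 = 20.4 m.
q = V₁·y₁ = 36.7 × 1.63 = 59.8 m²/s. V₂ = q/y₂ = 59.8/20.4 = 2.94 m/s. E₁ = y₁ + V₁²/2g = 70.3 m; E₂ = y₂ + V₂²/2g = 20.8 m. ΔE = E₁ − E₂ = 49.5 m.
Q = q·b = 59.8 × 10.9 = 652 m³/s. P = γ·Q·ΔE = 9.81 × 652 × 49.5 = 316514 kW.

P = 316514 kW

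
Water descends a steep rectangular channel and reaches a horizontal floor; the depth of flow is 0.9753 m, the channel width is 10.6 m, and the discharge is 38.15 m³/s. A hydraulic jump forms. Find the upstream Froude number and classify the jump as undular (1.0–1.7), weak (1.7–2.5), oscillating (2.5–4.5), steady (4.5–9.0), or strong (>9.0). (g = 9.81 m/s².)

q = Q/b = 38.15/10.6 = 3.599 m²/s; V₁ = q/y₁ = 3.690 m/s. Fr₁ = V₁/√(g·y₁) = 1.193.
Fr₁ = 1.193 lies in the undular range.

Fr₁ = 1.193; undular jump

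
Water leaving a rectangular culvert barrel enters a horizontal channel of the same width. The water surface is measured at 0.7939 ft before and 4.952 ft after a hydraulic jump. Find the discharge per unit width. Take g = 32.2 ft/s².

For a rectangular channel the momentum equation gives q² = ½·g·y₁·y₂·(y₁ + y₂) = ½×32.2×0.7939×4.952×5.746 = 363.7.
q = √363.7 = 19.07 ft²/s.

q = 19.07 ft²/s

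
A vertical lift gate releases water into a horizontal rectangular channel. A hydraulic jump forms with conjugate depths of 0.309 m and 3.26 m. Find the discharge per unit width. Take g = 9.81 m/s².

For a rectangular channel the momentum equation gives q² = ½·g·y₁·y₂·(y₁ + y₂) = ½×9.81×0.309×3.26×3.57 = 17.6.
q = √17.6 = 4.20 m²/s.

q = 4.20 m²/s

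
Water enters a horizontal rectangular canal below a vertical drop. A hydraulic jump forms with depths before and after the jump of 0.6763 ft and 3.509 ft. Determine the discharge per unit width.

For a rectangular channel the momentum equation gives q² = ½·g·y₁·y₂·(y₁ + y₂) = ½×32.2×0.6763×3.509×4.185 = 159.9.
q = √159.9 = 12.65 ft²/s.

q = 12.65 ft²/s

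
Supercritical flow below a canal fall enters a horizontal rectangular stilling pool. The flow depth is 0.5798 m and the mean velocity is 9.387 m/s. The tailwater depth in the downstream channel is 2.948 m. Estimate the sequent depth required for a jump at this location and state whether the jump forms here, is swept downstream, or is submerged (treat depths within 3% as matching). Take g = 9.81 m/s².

y₂ = 2.950 m; the jump forms here

Fr₁ = V₁/√(g·y₁) = 9.387/√(9.81×0.5798) = 3.936.
From the momentum equation for a rectangular channel, y₂/y₁ = ½[√(1 + 8Fr₁²) − 1] = ½[√124.94 − 1] = 5.089.
y₂ = 5.089 × 0.5798 = 2.950 m.
Tailwater y_tw = 2.948 m: y_tw ≈ y₂, so the jump forms here.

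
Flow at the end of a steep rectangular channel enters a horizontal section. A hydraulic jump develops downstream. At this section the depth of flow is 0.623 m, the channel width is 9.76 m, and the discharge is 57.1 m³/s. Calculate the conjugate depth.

q = Q/b = 57.1/9.76 = 5.85 m²/s; V₁ = q/y₁ = 9.39 m/s. Fr₁ = V₁/√(g·y₁) = 3.80.
Sequent-depth ratio: y₂/y₁ = ½[√(1 + 8Fr₁²) − 1] = ½[√116.4 − 1] = 4.90.
y₂ = 4.90 × 0.623 = 3.05 m.

y₂ = 3.05 m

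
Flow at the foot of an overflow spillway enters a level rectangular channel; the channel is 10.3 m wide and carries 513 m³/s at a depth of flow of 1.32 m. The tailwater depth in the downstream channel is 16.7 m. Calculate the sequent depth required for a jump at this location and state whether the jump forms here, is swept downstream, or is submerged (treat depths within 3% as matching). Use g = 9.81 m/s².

y₂ = 18.9 m; the jump is swept downstream

q = Q/b = 513/10.3 = 49.8 m²/s; V₁ = q/y₁ = 37.7 m/s. Fr₁ = V₁/√(g·y₁) = 10.5.
Conjugate-depth relation: y₂/y₁ = ½[√(1 + 8Fr₁²) − 1] = ½[√880.5 − 1] = 14.3.
y₂ = 14.3 × 1.32 = 18.9 m.
Tailwater y_tw = 16.7 m: y_tw < y₂, so the jump is swept downstream.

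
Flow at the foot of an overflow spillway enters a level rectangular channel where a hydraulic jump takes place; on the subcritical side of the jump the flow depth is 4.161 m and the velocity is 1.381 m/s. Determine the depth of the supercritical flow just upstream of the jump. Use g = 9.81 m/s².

Fr₂ = V₂/√(g·y₂) = 1.381/√(9.81×4.161) = 0.2162.
Since the conjugate-depth ratio holds either way, y₁/y₂ = ½[√(1 + 8Fr₂²) − 1] = ½[√1.3738 − 1] = 0.08604.
y₁ = 0.08604 × 4.161 = 0.3580 m.

y₁ = 0.3580 m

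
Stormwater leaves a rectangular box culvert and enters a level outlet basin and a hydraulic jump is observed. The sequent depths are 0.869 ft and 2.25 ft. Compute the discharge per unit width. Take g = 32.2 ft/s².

q = 9.91 ft²/s

For a rectangular channel the momentum equation gives q² = ½·g·y₁·y₂·(y₁ + y₂) = ½×32.2×0.869×2.25×3.12 = 98.2.
q = √98.2 = 9.91 ft²/s.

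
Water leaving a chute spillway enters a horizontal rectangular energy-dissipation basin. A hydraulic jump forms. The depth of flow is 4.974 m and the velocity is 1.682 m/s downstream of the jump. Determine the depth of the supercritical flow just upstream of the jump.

y₁ = 0.5220 m

Fr₂ = V₂/√(g·y₂) = 1.682/√(9.81×4.974) = 0.2408.
From the momentum equation (using Fr₂), y₁/y₂ = ½[√(1 + 8Fr₂²) − 1] = ½[√1.4638 − 1] = 0.1049.
y₁ = 0.1049 × 4.974 = 0.5220 m.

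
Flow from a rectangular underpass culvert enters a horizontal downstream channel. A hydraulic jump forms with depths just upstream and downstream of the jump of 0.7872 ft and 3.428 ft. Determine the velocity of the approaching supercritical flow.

For a rectangular channel the momentum equation gives q² = ½·g·y₁·y₂·(y₁ + y₂) = ½×32.2×0.7872×3.428×4.215 = 183.1.
q = √183.1 = 13.53 ft²/s.
V₁ = q/y₁ = 13.53/0.7872 = 17.19 ft/s.

V₁ = 17.19 ft/s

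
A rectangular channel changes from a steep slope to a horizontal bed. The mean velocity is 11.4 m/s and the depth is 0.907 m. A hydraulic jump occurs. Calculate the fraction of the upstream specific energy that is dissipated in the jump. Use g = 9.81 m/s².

Fr₁ = V₁/√(g·y₁) = 11.4/√(9.81×0.907) = 3.82.
From the momentum equation for a rectangular channel, y₂/y₁ = ½[√(1 + 8Fr₁²) − 1] = ½[√117.8 − 1] = 4.93.
y₂ = 4.93 × 0.907 = 4.47 m.
E₁ = y₁ + V₁²/2g = 7.53 m. ΔE = (y₂ − y₁)³/(4y₁y₂) = 2.79 m. ΔE/E₁ = 2.79/7.53 = 0.370.

ΔE/E₁ = 0.370 (37.0%)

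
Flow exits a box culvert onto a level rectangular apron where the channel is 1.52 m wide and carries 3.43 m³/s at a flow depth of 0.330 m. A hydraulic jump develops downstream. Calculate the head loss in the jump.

ΔE = 0.998 m

q = Q/b = 3.43/1.52 = 2.26 m²/s; V₁ = q/y₁ = 6.84 m/s. Fr₁ = V₁/√(g·y₁) = 3.80.
Bélanger equation: y₂/y₁ = ½[√(1 + 8Fr₁²) − 1] = ½[√116.6 − 1] = 4.90.
y₂ = 4.90 × 0.330 = 1.62 m.
V₂ = q/y₂ = 2.26/1.62 = 1.40 m/s. E₁ = y₁ + V₁²/2g = 2.71 m; E₂ = y₂ + V₂²/2g = 1.72 m. ΔE = E₁ − E₂ = 0.998 m.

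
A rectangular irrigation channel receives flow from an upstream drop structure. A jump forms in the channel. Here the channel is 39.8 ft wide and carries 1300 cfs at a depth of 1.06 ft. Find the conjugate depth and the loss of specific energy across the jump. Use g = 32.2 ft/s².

q = Q/b = 1300/39.8 = 32.7 ft²/s; V₁ = q/y₁ = 30.8 ft/s. Fr₁ = V₁/√(g·y₁) = 5.27.
From the momentum equation for a rectangular channel, y₂/y₁ = ½[√(1 + 8Fr₁²) − 1] = ½[√223.6 − 1] = 6.98.
y₂ = 6.98 × 1.06 = 7.39 ft.
V₂ = q/y₂ = 32.7/7.39 = 4.42 ft/s. E₁ = y₁ + V₁²/2g = 15.8 ft; E₂ = y₂ + V₂²/2g = 7.70 ft. ΔE = E₁ − E₂ = 8.11 ft.

y₂ = 7.39 ft; ΔE = 8.11 ft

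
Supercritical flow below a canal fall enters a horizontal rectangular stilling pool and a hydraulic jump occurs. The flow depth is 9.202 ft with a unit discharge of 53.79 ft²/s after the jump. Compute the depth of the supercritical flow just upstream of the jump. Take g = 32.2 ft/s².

V₂ = q/y₂ = 53.79/9.202 = 5.845 ft/s; Fr₂ = V₂/√(g·y₂) = 0.3396.
Applying the sequent-depth relation in reverse, y₁/y₂ = ½[√(1 + 8Fr₂²) − 1] = ½[√1.9226 − 1] = 0.1933.
y₁ = 0.1933 × 9.202 = 1.779 ft.

y₁ = 1.779 ft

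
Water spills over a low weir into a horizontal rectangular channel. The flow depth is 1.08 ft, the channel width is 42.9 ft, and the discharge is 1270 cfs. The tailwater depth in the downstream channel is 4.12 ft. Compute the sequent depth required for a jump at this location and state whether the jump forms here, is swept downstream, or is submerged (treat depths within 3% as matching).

y₂ = 6.58 ft; the jump is swept downstream

q = Q/b = 1270/42.9 = 29.6 ft²/s; V₁ = q/y₁ = 27.4 ft/s. Fr₁ = V₁/√(g·y₁) = 4.65.
Sequent-depth ratio: y₂/y₁ = ½[√(1 + 8Fr₁²) − 1] = ½[√173.8 − 1] = 6.09.
y₂ = 6.09 × 1.08 = 6.58 ft.
Tailwater y_tw = 4.12 ft: y_tw < y₂, so the jump is swept downstream.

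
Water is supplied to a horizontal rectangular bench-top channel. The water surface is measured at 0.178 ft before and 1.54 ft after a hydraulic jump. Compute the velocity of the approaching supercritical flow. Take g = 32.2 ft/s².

For a rectangular channel the momentum equation gives q² = ½·g·y₁·y₂·(y₁ + y₂) = ½×32.2×0.178×1.54×1.72 = 7.58.
q = √7.58 = 2.75 ft²/s.
V₁ = q/y₁ = 2.75/0.178 = 15.5 ft/s.

V₁ = 15.5 ft/s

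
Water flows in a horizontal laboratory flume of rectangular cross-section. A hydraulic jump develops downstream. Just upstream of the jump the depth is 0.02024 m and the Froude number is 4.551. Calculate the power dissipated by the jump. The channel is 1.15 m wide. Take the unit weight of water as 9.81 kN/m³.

P = 0.04788 kW

Fr₁ = 4.551 (given).
Bélanger equation: y₂/y₁ = ½[√(1 + 8Fr₁²) − 1] = ½[√166.69 − 1] = 5.955.
y₂ = 5.955 × 0.02024 = 0.1205 m.
Head loss: ΔE = (y₂ − y₁)³/(4y₁y₂) = (0.1205 − 0.02024)³/(4×0.02024×0.1205) = 0.001009/0.009759 = 0.1034 m.
V₁ = Fr₁·√(g·y₁) = 4.551×√(9.81×0.02024) = 2.028 m/s; q = V₁·y₁ = 0.04104 m²/s. Q = q·b = 0.04104 × 1.15 = 0.04720 m³/s. P = γ·Q·ΔE = 9.81 × 0.04720 × 0.1034 = 0.04788 kW.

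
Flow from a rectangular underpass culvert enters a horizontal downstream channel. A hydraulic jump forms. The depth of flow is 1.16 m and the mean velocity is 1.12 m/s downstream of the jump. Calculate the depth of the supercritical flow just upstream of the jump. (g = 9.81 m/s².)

y₁ = 0.216 m

Fr₂ = V₂/√(g·y₂) = 1.12/√(9.81×1.16) = 0.332.
The Bélanger relation is symmetric: y₁/y₂ = ½[√(1 + 8Fr₂²) − 1] = ½[√1.882 − 1] = 0.186.
y₁ = 0.186 × 1.16 = 0.216 m.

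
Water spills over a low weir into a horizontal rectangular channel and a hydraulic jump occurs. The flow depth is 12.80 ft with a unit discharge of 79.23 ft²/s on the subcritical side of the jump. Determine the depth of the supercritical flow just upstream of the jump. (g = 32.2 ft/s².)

V₂ = q/y₂ = 79.23/12.80 = 6.190 ft/s; Fr₂ = V₂/√(g·y₂) = 0.3049.
The Bélanger relation is symmetric: y₁/y₂ = ½[√(1 + 8Fr₂²) − 1] = ½[√1.7437 − 1] = 0.1602.
y₁ = 0.1602 × 12.80 = 2.051 ft.

y₁ = 2.051 ft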